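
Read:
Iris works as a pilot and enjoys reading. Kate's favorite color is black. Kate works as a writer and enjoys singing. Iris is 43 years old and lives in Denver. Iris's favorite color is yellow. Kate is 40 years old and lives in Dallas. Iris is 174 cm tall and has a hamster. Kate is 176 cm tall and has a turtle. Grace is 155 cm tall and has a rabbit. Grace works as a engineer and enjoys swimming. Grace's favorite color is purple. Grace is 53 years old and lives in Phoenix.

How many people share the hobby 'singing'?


Count: 1

1


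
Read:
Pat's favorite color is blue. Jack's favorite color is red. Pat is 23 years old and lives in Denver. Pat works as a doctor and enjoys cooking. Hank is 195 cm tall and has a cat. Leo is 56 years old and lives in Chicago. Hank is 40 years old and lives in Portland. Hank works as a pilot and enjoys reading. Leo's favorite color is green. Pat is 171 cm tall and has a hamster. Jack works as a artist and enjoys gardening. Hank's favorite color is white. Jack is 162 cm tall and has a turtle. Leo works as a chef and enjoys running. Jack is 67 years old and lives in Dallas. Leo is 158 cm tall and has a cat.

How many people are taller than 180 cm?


Taller than 180: 1

1


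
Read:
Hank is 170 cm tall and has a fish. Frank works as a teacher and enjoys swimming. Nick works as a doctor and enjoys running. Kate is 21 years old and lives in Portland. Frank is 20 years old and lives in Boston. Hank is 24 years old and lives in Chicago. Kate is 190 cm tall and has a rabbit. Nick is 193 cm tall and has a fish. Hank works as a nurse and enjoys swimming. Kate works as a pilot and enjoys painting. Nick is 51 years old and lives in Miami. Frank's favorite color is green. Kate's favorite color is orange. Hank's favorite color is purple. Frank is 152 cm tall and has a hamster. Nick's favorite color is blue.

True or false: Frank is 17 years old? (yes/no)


Frank is actually 20. no

no


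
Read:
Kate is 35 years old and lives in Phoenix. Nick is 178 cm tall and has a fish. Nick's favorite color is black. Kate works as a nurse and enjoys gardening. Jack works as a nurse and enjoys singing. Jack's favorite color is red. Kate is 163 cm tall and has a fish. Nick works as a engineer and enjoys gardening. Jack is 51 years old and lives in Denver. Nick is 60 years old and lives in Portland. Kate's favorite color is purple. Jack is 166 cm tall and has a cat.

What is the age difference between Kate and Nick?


|35 - 60| = 25

25


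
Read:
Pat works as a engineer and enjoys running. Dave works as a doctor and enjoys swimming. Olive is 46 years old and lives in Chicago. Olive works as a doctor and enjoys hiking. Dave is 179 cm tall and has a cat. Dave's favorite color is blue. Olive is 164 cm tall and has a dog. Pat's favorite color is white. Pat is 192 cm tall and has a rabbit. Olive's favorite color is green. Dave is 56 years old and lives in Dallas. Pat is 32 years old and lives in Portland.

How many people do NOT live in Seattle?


Not in Seattle: 3

3


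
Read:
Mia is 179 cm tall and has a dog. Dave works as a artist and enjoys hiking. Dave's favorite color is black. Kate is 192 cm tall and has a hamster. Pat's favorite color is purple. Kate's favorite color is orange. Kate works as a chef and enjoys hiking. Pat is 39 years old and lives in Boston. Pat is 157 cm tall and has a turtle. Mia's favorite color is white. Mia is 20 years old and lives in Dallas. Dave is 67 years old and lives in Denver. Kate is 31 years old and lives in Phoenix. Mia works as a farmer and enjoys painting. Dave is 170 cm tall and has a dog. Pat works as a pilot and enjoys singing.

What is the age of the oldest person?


Oldest: Dave at 67

67


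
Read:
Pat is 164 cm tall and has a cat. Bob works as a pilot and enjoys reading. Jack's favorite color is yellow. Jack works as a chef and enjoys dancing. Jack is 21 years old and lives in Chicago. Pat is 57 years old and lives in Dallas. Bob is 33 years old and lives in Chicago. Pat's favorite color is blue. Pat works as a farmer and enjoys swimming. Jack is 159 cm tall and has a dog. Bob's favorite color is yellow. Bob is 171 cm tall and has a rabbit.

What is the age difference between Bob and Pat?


|33 - 57| = 24

24


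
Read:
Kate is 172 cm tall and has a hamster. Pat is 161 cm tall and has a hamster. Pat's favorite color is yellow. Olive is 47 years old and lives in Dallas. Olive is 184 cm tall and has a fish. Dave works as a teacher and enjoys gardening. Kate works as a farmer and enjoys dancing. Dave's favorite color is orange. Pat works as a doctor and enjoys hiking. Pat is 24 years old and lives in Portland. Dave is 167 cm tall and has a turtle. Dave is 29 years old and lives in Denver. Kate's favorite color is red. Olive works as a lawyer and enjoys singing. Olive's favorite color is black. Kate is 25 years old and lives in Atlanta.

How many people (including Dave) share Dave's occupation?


Dave is a teacher. Count = 1

1


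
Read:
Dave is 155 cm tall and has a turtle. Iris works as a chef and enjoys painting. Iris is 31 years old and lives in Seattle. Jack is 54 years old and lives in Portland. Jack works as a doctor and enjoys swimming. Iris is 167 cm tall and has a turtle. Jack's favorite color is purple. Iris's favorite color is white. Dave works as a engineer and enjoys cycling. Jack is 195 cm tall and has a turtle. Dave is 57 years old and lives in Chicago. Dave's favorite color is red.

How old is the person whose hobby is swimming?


Person with hobby=swimming is Jack, age 54

54


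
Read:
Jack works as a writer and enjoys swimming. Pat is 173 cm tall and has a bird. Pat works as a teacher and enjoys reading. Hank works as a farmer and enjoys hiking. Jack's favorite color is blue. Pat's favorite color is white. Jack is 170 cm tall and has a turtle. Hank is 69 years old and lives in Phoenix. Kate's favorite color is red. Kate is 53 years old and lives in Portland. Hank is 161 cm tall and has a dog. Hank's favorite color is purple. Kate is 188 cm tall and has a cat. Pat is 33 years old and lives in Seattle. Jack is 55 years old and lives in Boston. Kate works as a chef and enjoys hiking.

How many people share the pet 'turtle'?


Count: 1

1


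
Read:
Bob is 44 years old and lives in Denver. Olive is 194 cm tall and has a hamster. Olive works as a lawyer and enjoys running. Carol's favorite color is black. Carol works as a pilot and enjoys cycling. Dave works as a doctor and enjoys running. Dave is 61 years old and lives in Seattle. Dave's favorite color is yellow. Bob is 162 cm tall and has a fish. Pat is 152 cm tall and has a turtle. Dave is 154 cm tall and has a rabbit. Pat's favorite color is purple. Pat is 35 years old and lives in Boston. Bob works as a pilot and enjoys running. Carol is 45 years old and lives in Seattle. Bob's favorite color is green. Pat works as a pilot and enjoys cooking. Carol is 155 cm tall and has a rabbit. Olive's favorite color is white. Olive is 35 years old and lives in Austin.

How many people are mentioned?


People: Carol, Olive, Bob, Dave, Pat. Count = 5

5


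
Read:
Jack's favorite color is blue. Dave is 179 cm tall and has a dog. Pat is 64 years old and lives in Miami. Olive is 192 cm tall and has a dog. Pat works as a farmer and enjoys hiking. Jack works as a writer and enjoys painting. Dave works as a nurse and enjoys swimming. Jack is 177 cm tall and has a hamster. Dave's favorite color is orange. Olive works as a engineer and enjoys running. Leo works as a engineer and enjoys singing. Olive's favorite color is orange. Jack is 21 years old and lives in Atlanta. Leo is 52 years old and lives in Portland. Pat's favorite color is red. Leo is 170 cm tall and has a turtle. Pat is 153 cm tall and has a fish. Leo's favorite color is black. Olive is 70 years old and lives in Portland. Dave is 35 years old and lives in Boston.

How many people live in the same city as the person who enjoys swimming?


Person with hobby swimming is Dave, city Boston. Count = 1

1


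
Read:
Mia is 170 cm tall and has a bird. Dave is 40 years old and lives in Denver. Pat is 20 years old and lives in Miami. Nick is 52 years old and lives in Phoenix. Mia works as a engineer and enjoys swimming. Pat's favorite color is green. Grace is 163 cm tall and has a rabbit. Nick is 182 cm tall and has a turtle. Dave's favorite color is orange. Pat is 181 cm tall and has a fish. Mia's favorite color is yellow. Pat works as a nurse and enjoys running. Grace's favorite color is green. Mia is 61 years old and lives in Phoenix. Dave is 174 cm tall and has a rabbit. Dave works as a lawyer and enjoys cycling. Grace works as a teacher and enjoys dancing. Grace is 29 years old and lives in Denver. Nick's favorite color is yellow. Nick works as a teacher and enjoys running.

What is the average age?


Sum=202, n=5, avg=40.4

40.4


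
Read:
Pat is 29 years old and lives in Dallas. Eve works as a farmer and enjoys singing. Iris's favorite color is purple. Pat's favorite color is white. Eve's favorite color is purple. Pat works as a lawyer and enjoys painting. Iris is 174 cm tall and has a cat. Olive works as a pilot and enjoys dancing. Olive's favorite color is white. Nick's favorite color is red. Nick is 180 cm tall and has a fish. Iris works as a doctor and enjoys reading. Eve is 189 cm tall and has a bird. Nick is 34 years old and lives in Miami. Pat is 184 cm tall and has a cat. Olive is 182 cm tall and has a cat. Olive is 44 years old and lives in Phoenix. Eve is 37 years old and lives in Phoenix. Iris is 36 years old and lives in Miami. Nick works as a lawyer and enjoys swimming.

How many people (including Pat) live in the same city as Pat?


Pat lives in Dallas. Count = 1

1


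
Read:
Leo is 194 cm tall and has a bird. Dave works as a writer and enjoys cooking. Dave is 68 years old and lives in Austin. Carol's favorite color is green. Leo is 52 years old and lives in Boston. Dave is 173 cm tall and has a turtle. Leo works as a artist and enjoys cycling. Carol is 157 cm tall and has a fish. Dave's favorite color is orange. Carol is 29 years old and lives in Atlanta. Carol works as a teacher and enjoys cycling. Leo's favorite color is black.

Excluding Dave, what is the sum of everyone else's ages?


Sum (excluding Dave): 81

81


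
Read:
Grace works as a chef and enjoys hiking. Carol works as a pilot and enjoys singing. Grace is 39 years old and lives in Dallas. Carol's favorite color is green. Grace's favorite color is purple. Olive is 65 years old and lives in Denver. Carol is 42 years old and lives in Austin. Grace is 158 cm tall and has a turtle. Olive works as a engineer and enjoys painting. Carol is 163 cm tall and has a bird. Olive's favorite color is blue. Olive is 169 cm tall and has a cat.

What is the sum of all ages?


39+65+42 = 146

146


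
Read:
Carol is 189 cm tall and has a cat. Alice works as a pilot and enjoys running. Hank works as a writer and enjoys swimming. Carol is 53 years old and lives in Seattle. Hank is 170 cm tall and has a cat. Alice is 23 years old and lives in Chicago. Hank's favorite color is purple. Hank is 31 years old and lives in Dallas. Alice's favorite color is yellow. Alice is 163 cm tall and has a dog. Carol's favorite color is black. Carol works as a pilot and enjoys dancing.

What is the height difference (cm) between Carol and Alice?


|189 - 163| = 26

26


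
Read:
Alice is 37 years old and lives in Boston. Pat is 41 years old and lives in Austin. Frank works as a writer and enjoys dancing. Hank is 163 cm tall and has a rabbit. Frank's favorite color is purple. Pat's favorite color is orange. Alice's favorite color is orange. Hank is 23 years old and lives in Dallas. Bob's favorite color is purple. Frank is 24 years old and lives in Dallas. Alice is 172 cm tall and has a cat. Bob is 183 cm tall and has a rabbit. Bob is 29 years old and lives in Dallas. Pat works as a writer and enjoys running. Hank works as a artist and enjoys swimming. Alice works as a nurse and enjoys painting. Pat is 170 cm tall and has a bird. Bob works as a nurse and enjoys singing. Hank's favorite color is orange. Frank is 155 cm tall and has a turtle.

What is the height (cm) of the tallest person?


Tallest: Bob at 183 cm

183


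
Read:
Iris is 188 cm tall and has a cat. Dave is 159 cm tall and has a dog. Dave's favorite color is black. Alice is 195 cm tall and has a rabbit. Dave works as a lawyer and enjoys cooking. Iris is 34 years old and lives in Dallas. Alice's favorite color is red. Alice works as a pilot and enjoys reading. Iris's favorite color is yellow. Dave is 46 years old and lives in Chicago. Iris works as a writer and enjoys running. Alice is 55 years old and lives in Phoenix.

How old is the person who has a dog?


Person with dog is Dave, age 46

46


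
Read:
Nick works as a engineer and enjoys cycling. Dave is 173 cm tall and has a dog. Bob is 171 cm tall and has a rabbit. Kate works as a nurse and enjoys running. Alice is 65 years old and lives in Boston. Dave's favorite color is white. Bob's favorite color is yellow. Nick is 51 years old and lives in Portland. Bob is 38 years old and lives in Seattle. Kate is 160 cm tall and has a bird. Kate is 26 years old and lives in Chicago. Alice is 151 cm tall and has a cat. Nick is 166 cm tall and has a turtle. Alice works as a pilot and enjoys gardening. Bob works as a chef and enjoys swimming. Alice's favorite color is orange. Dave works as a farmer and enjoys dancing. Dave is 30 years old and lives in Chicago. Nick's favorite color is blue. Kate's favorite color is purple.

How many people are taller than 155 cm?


Taller than 155: 4

4


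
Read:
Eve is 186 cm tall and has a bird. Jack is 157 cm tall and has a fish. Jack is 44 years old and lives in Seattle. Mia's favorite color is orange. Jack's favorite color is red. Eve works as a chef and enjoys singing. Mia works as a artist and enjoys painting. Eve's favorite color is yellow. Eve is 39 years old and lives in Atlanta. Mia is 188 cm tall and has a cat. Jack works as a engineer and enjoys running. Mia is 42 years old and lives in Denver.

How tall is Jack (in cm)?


Jack is 157 cm tall

157


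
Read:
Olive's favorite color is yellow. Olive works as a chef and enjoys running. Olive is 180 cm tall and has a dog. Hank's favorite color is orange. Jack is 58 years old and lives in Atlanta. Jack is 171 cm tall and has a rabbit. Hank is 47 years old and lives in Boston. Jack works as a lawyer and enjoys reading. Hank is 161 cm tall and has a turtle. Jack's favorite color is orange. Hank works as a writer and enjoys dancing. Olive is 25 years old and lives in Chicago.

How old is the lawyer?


The lawyer is Jack, age 58

58


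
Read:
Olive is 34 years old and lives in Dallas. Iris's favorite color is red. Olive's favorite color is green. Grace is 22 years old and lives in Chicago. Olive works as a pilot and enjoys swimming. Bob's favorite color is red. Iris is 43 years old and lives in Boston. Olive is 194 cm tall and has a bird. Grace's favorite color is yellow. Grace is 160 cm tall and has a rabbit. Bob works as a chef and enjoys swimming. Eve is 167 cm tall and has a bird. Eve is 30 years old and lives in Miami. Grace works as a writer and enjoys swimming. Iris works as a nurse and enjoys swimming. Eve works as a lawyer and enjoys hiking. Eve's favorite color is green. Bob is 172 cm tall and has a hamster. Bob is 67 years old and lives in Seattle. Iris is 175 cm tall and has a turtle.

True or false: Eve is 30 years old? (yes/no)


Eve is actually 30. yes

yes


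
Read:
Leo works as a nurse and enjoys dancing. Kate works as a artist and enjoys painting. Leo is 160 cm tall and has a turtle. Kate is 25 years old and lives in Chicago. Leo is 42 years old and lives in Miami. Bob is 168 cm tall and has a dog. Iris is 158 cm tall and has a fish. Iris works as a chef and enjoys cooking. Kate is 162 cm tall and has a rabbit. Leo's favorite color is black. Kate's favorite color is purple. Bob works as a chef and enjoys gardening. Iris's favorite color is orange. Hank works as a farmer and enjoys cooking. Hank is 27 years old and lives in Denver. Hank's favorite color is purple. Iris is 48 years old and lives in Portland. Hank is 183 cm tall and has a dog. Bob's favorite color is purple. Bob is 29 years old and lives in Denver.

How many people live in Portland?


Count in Portland: 1

1


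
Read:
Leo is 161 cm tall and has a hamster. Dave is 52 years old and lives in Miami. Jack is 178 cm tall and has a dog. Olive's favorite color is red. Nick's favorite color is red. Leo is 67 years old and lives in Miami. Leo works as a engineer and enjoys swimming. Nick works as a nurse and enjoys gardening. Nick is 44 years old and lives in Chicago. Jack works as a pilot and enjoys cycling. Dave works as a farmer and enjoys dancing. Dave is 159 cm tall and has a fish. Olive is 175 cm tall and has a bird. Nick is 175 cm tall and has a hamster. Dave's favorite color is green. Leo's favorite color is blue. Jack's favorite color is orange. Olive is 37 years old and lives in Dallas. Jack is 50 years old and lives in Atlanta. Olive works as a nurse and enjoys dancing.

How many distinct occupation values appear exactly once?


Unique occupation values: 3

3


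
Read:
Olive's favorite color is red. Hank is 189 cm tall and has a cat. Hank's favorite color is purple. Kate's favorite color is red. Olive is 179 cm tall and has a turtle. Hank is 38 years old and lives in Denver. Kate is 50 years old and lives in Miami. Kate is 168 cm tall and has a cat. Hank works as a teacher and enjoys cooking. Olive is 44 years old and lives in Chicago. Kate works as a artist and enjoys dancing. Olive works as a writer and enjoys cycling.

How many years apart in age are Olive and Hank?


44 vs 38, diff = 6

6


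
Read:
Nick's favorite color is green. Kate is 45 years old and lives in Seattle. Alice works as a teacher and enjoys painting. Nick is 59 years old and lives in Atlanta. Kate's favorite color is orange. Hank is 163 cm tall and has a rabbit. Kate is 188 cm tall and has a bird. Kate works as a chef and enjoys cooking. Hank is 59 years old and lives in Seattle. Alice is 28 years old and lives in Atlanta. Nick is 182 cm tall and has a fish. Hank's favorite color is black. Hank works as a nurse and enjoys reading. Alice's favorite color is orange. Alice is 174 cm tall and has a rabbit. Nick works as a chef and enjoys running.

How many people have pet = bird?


Count: 1

1


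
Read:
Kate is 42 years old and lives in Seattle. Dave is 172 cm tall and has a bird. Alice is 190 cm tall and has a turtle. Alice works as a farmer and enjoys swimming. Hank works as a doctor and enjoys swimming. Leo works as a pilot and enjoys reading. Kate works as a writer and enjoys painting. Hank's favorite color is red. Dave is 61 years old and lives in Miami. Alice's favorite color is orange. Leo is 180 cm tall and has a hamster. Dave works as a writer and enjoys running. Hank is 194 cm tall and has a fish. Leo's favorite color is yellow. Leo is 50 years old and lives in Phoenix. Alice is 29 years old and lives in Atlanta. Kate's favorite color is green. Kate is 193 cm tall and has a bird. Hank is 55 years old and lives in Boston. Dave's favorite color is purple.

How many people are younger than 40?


Filter: 1

1


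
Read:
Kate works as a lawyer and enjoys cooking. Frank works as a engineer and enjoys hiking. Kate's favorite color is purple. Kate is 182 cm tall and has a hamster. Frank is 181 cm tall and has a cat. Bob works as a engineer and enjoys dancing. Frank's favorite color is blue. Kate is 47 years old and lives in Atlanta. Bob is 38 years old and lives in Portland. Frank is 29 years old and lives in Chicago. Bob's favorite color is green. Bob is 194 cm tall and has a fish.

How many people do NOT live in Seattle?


Not in Seattle: 3

3


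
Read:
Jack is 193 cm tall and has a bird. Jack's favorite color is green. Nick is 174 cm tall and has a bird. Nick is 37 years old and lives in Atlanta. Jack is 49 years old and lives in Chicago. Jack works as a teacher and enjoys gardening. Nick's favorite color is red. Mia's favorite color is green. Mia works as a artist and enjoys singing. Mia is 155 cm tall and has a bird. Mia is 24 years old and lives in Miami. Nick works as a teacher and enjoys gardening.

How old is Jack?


Jack is 49 years old

49


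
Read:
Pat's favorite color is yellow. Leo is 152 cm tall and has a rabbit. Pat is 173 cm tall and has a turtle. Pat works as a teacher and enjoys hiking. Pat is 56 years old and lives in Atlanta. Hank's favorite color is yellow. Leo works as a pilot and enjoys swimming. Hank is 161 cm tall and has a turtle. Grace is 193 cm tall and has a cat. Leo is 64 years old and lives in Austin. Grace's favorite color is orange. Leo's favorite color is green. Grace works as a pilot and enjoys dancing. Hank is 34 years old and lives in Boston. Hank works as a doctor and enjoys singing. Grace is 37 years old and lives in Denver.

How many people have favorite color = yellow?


Count: 2

2


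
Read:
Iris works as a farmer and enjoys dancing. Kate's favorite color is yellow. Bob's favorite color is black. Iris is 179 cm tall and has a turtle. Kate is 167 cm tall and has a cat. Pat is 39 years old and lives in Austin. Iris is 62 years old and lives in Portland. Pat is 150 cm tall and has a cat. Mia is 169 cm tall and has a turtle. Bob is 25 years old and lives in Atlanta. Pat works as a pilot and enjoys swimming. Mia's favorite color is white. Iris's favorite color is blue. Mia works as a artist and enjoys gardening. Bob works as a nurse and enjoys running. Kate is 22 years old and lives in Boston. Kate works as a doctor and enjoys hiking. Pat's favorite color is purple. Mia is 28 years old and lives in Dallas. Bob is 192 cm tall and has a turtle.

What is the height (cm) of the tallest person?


Tallest: Bob at 192 cm

192


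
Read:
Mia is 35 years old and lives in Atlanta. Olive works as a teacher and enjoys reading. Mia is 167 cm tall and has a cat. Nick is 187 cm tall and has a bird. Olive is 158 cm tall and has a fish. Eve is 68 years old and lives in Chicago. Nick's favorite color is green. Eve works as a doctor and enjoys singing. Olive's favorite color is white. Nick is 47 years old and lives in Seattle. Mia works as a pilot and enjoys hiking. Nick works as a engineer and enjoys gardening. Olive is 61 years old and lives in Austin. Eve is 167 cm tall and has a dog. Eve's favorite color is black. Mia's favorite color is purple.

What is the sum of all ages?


61+35+47+68 = 211

211


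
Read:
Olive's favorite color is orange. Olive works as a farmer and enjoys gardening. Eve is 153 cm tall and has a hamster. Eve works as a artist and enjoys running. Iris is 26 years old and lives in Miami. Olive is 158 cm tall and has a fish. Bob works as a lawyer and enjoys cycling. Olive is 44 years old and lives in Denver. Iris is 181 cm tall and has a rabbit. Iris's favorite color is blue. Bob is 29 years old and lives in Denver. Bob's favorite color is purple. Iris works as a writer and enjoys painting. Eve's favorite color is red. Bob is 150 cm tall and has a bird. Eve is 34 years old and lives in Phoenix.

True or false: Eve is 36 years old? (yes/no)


Eve is actually 34. no

no


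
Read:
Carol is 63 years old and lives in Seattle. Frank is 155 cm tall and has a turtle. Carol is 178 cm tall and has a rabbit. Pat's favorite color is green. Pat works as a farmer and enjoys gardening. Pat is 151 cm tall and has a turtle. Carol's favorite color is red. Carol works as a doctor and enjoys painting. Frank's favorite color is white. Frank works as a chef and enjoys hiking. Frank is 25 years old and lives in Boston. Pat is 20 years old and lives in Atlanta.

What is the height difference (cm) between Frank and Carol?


|155 - 178| = 23

23


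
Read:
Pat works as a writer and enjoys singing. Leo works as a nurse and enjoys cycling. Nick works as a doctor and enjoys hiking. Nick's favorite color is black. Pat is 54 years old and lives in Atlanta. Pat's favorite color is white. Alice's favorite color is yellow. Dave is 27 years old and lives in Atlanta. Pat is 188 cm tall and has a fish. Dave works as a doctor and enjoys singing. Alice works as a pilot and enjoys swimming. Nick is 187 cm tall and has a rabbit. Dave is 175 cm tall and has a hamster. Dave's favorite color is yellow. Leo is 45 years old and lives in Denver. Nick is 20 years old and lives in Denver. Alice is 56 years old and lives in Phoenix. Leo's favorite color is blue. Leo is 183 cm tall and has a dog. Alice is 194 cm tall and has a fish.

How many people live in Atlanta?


Count in Atlanta: 2

2


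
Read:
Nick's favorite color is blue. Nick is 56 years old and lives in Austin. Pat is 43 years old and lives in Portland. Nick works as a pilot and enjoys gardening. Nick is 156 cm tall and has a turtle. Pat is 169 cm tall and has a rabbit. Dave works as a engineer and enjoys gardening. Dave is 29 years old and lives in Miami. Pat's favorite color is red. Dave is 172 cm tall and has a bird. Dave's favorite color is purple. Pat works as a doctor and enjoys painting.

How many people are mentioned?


People: Nick, Dave, Pat. Count = 3

3


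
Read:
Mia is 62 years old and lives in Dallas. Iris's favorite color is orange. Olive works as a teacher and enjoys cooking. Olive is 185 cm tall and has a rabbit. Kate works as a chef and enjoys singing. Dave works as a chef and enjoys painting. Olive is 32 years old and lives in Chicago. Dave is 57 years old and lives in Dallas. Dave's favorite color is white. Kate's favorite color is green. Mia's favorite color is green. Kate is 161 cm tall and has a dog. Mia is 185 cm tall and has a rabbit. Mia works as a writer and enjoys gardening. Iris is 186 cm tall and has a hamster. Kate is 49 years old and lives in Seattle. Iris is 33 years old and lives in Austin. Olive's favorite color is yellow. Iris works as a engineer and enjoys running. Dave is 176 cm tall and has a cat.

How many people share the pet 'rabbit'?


Count: 2

2


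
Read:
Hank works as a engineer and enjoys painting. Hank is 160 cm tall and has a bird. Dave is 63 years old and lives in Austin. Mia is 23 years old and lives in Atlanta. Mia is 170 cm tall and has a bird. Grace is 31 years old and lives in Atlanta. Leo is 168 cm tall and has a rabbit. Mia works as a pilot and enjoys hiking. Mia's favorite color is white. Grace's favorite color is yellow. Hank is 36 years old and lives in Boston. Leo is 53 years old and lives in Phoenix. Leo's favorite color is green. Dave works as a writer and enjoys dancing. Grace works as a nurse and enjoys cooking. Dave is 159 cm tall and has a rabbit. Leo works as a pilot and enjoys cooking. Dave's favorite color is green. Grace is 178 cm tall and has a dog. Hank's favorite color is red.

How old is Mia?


Mia is 23 years old

23


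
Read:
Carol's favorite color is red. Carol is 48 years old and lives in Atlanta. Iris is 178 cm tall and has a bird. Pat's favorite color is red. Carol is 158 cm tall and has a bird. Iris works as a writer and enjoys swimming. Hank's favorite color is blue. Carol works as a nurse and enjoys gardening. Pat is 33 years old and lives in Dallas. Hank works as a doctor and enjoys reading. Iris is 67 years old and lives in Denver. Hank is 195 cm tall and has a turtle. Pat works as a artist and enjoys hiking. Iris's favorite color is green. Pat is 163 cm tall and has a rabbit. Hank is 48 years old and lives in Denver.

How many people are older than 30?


Filter: 4

4


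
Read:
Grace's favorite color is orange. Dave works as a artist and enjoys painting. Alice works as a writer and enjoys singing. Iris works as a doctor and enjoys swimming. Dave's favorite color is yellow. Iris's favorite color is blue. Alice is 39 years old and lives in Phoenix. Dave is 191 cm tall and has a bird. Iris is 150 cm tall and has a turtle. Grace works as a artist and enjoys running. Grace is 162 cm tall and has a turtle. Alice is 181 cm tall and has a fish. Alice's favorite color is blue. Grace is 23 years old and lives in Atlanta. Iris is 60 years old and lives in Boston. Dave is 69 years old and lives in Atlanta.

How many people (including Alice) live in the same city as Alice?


Alice lives in Phoenix. Count = 1

1


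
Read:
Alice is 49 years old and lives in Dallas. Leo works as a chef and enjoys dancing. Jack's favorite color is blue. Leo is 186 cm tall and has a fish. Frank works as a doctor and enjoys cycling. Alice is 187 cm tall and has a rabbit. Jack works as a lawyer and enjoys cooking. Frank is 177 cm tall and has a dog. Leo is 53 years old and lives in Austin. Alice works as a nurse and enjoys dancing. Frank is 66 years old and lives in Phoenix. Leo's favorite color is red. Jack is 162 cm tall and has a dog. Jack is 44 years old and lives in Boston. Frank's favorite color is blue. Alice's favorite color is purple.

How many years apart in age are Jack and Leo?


44 vs 53, diff = 9

9


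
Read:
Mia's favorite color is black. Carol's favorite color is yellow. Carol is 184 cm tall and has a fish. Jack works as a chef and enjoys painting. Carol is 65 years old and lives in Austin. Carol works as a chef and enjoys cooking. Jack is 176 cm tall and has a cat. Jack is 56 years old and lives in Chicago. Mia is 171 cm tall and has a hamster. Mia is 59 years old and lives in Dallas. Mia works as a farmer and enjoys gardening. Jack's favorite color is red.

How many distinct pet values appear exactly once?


Unique pet values: 3

3


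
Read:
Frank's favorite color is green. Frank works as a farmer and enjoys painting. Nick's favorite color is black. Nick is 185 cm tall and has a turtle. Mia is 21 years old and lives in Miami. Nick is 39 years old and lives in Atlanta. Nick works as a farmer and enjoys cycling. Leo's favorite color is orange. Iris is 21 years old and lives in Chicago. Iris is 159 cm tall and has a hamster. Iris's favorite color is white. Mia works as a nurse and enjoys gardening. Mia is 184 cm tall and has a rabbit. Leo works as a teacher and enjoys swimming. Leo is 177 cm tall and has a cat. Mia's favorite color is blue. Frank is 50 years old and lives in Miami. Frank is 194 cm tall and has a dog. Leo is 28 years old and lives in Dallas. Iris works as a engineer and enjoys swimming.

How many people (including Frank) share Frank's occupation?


Frank is a farmer. Count = 2

2


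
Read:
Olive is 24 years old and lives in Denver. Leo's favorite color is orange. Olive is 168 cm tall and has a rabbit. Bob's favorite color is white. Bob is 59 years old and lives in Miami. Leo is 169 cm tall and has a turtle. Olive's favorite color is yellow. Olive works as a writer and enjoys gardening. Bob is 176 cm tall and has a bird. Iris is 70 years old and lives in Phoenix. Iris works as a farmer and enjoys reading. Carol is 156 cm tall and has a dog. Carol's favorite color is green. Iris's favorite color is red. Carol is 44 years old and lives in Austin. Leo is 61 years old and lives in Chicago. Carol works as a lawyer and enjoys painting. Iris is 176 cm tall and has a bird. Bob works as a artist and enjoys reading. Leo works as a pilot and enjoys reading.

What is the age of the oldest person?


Oldest: Iris at 70

70


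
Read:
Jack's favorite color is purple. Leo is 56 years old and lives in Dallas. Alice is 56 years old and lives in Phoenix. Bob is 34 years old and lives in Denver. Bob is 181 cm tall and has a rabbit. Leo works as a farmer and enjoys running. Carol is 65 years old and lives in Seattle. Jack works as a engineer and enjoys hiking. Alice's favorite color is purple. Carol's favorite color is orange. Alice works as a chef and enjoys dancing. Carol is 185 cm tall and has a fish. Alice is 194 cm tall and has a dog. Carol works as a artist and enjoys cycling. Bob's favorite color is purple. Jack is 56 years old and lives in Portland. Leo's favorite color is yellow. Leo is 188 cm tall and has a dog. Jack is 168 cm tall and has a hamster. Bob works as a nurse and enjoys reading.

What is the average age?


Sum=267, n=5, avg=53.4

53.4


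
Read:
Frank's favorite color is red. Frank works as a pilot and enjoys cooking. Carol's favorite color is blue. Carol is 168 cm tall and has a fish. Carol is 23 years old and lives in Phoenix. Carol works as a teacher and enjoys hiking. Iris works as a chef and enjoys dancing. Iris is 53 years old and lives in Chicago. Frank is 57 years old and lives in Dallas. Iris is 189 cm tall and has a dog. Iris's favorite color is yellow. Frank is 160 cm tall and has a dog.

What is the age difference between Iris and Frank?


|53 - 57| = 4

4


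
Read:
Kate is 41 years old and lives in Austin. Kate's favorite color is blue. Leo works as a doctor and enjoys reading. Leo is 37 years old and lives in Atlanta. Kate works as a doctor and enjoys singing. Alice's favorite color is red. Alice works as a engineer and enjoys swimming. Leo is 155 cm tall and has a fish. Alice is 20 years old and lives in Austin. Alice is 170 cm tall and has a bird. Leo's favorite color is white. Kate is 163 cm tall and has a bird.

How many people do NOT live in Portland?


Not in Portland: 3

3


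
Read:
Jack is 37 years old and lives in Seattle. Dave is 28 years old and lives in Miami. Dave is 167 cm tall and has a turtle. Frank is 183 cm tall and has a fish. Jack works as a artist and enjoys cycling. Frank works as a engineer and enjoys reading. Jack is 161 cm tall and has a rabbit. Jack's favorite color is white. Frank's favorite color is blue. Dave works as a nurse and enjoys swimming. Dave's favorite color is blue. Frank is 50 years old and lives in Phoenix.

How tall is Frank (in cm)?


Frank is 183 cm tall

183


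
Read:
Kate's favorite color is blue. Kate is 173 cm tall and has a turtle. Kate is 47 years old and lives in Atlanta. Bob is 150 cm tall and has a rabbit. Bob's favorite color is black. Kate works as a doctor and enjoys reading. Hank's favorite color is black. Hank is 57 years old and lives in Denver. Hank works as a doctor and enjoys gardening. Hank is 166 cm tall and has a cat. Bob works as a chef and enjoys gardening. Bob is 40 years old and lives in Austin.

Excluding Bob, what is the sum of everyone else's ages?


Sum (excluding Bob): 104

104


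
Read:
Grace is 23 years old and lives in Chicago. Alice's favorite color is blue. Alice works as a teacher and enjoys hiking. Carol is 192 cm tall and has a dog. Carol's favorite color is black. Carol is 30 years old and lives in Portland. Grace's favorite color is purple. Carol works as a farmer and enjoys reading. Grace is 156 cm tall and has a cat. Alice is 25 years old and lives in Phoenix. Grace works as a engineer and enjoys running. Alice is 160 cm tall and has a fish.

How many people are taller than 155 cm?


Taller than 155: 3

3


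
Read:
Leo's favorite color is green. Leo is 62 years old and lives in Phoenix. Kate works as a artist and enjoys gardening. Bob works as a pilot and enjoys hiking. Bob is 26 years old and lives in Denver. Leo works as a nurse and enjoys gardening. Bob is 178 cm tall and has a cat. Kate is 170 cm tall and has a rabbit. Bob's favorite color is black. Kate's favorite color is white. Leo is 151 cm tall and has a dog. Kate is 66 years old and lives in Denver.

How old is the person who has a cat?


Person with cat is Bob, age 26

26


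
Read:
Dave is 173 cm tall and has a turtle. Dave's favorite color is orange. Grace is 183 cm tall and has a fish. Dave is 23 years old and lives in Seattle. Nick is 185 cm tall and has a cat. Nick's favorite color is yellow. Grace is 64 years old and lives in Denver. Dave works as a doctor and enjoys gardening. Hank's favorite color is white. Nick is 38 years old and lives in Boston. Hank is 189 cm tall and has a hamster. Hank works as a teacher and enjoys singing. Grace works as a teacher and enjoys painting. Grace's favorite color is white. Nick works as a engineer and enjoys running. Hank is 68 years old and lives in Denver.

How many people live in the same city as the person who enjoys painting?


Person with hobby painting is Grace, city Denver. Count = 2

2


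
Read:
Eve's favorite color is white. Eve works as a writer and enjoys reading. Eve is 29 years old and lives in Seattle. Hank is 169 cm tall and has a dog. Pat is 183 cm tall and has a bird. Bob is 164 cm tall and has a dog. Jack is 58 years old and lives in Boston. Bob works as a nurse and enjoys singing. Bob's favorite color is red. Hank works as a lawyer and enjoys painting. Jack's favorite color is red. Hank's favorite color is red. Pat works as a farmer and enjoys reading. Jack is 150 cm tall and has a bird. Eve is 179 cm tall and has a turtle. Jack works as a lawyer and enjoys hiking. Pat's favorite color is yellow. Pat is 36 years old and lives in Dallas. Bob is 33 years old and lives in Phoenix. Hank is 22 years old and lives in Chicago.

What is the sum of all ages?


22+36+29+58+33 = 178

178


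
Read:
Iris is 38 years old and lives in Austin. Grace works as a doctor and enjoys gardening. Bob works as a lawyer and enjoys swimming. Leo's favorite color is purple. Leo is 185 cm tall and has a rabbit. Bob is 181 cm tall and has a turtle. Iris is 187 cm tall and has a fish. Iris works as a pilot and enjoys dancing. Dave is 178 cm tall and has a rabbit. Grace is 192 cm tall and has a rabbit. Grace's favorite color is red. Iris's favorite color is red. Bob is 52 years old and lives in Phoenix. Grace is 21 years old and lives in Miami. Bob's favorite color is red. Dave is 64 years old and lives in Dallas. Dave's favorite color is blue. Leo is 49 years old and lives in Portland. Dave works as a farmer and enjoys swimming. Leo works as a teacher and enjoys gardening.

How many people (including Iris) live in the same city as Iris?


Iris lives in Austin. Count = 1

1


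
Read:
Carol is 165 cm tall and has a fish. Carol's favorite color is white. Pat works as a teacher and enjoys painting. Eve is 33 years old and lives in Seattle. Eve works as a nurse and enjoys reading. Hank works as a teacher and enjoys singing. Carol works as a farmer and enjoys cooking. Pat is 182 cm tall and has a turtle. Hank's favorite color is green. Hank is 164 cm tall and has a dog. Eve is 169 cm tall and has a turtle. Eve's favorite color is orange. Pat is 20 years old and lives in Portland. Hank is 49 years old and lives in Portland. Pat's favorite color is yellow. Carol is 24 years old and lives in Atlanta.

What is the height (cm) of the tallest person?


Tallest: Pat at 182 cm

182


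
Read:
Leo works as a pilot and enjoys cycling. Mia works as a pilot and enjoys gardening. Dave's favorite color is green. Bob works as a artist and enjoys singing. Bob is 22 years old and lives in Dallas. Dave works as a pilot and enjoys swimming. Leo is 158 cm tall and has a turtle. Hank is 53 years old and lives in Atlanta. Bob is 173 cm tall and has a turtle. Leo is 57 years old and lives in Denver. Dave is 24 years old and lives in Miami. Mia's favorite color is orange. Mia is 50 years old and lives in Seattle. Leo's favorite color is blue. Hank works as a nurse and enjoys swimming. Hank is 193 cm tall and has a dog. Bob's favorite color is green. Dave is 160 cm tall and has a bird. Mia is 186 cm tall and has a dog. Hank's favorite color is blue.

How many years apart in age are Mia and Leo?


50 vs 57, diff = 7

7


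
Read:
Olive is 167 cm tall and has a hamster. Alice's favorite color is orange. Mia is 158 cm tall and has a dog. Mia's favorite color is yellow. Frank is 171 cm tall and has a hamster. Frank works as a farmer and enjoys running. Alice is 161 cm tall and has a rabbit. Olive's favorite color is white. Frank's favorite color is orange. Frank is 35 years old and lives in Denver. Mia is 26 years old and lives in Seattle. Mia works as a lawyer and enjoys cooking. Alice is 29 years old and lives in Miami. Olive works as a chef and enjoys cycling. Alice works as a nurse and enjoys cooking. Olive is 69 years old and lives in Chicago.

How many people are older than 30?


Filter: 2

2


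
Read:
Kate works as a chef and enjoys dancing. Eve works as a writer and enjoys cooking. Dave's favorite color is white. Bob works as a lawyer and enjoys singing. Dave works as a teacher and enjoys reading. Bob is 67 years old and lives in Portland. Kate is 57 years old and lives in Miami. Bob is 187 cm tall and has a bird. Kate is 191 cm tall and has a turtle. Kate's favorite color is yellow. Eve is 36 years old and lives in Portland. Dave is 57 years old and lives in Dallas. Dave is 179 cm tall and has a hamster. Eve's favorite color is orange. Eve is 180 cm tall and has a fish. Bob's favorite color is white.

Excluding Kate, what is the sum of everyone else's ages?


Sum (excluding Kate): 160

160
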